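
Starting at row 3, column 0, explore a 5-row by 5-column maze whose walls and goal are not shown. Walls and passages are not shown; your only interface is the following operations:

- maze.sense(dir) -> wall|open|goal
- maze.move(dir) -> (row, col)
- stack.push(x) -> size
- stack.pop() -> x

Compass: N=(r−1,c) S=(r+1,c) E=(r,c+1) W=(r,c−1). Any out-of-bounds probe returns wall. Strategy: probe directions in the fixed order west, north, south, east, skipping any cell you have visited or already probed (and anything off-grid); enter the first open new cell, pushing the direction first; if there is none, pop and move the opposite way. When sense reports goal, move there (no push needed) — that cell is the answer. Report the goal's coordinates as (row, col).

> sense dir='north'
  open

> push x='north'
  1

> move dir='north'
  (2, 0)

> sense dir='north'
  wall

> sense dir='east'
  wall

> pop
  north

> move dir='south'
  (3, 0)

> sense dir='south'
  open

> push x='south'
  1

> move dir='south'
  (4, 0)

> sense dir='east'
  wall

> pop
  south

> move dir='north'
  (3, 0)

> sense dir='east'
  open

> push x='east'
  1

> move dir='east'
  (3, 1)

> sense dir='east'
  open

> push x='east'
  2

> move dir='east'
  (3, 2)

> sense dir='north'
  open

> push x='north'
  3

> move dir='north'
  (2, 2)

> sense dir='north'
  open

> push x='north'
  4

> move dir='north'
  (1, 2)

> sense dir='west'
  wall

> sense dir='north'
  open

> push x='north'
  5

> move dir='north'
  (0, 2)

> sense dir='west'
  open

> push x='west'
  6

> move dir='west'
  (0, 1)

> sense dir='west'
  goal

> move dir='west'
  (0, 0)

Answer: (0, 0)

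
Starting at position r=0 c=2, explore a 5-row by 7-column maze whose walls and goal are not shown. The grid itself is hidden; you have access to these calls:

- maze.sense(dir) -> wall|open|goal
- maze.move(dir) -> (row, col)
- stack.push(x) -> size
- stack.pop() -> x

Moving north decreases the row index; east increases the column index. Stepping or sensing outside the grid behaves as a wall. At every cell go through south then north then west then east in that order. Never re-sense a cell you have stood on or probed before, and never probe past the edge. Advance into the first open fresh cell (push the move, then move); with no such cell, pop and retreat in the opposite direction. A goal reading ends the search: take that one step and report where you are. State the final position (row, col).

Step: sense[dir=south]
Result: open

Step: push[x=south]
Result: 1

Step: move[dir=south]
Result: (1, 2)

Step: sense[dir=south]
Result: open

Step: push[x=south]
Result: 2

Step: move[dir=south]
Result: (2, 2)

Step: sense[dir=south]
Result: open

Step: push[x=south]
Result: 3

Step: move[dir=south]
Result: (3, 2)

Step: sense[dir=south]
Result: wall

Step: sense[dir=west]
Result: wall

Step: sense[dir=east]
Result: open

Step: push[x=east]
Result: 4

Step: move[dir=east]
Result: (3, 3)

Step: sense[dir=south]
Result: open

Step: push[x=south]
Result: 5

Step: move[dir=south]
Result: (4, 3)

Step: sense[dir=east]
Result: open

Step: push[x=east]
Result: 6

Step: move[dir=east]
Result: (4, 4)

Step: sense[dir=north]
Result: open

Step: push[x=north]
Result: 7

Step: move[dir=north]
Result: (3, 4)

Step: sense[dir=north]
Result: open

Step: push[x=north]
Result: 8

Step: move[dir=north]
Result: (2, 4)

Step: sense[dir=north]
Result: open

Step: push[x=north]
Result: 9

Step: move[dir=north]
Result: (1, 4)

Step: sense[dir=north]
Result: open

Step: push[x=north]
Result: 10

Step: move[dir=north]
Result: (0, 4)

Step: sense[dir=west]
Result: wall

Step: sense[dir=east]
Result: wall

Step: pop[]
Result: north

Step: move[dir=south]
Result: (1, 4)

Step: sense[dir=west]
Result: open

Step: push[x=west]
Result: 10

Step: move[dir=west]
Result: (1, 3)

Step: sense[dir=south]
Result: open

Step: push[x=south]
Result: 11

Step: move[dir=south]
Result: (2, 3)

Step: pop[]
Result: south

Step: move[dir=north]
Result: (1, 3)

Step: pop[]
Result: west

Step: move[dir=east]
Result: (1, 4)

Step: sense[dir=east]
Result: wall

Step: pop[]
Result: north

Step: move[dir=south]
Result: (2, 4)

Step: sense[dir=east]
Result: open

Step: push[x=east]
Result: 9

Step: move[dir=east]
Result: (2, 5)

Step: sense[dir=south]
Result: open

Step: push[x=south]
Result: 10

Step: move[dir=south]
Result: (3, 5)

Step: sense[dir=south]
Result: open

Step: push[x=south]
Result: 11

Step: move[dir=south]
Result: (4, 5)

Step: sense[dir=east]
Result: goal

Step: move[dir=east]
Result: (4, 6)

Answer: (4, 6)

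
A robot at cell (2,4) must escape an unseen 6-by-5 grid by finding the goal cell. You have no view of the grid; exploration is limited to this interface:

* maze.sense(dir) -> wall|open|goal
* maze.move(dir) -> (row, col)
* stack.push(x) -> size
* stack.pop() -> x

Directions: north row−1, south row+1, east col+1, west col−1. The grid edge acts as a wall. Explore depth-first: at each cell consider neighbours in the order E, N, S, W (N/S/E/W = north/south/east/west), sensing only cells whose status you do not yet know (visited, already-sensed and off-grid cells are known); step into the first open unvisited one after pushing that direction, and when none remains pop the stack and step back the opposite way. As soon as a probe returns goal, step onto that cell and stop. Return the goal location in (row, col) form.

[in] maze.sense dir=north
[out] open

[in] stack.push x=north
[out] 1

[in] maze.move dir=north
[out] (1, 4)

[in] maze.sense dir=north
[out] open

[in] stack.push x=north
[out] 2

[in] maze.move dir=north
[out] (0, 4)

[in] maze.sense dir=west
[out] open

[in] stack.push x=west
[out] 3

[in] maze.move dir=west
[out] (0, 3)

[in] maze.sense dir=south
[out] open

[in] stack.push x=south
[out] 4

[in] maze.move dir=south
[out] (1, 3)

[in] maze.sense dir=south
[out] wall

[in] maze.sense dir=west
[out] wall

[in] stack.pop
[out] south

[in] maze.move dir=north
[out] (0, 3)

[in] maze.sense dir=west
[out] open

[in] stack.push x=west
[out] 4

[in] maze.move dir=west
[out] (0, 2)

[in] maze.sense dir=west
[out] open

[in] stack.push x=west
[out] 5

[in] maze.move dir=west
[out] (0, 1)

[in] maze.sense dir=south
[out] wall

[in] maze.sense dir=west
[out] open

[in] stack.push x=west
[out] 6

[in] maze.move dir=west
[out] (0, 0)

[in] maze.sense dir=south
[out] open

[in] stack.push x=south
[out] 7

[in] maze.move dir=south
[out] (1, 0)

[in] maze.sense dir=south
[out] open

[in] stack.push x=south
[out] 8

[in] maze.move dir=south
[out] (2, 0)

[in] maze.sense dir=east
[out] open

[in] stack.push x=east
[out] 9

[in] maze.move dir=east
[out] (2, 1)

[in] maze.sense dir=east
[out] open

[in] stack.push x=east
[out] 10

[in] maze.move dir=east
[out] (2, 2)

[in] maze.sense dir=south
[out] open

[in] stack.push x=south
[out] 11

[in] maze.move dir=south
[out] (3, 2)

[in] maze.sense dir=east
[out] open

[in] stack.push x=east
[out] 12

[in] maze.move dir=east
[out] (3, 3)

[in] maze.sense dir=east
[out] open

[in] stack.push x=east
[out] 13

[in] maze.move dir=east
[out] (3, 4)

[in] maze.sense dir=south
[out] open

[in] stack.push x=south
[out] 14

[in] maze.move dir=south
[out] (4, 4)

[in] maze.sense dir=south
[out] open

[in] stack.push x=south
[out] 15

[in] maze.move dir=south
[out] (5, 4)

[in] maze.sense dir=west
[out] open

[in] stack.push x=west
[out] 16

[in] maze.move dir=west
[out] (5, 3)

[in] maze.sense dir=north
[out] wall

[in] maze.sense dir=west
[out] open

[in] stack.push x=west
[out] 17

[in] maze.move dir=west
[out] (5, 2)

[in] maze.sense dir=north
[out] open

[in] stack.push x=north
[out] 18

[in] maze.move dir=north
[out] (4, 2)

[in] maze.sense dir=west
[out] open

[in] stack.push x=west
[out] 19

[in] maze.move dir=west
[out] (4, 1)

[in] maze.sense dir=north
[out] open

[in] stack.push x=north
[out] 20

[in] maze.move dir=north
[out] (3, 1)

[in] maze.sense dir=west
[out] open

[in] stack.push x=west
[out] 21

[in] maze.move dir=west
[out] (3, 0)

[in] maze.sense dir=south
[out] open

[in] stack.push x=south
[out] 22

[in] maze.move dir=south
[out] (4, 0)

[in] maze.sense dir=south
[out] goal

[in] maze.move dir=south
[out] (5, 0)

Answer: (5, 0)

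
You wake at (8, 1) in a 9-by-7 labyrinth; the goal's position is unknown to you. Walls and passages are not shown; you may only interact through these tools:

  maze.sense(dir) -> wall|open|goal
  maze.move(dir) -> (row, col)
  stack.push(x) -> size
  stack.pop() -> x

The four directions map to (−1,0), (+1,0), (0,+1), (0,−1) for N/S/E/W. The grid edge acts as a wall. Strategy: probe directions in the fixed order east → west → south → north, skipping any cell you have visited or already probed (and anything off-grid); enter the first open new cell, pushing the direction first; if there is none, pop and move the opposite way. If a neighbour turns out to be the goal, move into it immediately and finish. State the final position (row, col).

-> sense(dir='east')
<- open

-> push(x='east')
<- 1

-> move(dir='east')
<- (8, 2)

-> sense(dir='east')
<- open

-> push(x='east')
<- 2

-> move(dir='east')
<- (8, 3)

-> sense(dir='east')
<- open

-> push(x='east')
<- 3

-> move(dir='east')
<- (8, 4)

-> sense(dir='east')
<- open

-> push(x='east')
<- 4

-> move(dir='east')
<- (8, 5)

-> sense(dir='east')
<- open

-> push(x='east')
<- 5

-> move(dir='east')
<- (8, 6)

-> sense(dir='north')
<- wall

-> pop()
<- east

-> move(dir='west')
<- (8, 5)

-> sense(dir='north')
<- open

-> push(x='north')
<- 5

-> move(dir='north')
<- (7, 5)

-> sense(dir='west')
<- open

-> push(x='west')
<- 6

-> move(dir='west')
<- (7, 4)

-> sense(dir='west')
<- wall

-> sense(dir='north')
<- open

-> push(x='north')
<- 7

-> move(dir='north')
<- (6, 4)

-> sense(dir='east')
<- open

-> push(x='east')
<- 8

-> move(dir='east')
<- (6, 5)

-> sense(dir='east')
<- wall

-> sense(dir='north')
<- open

-> push(x='north')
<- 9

-> move(dir='north')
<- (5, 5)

-> sense(dir='east')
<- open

-> push(x='east')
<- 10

-> move(dir='east')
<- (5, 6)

-> sense(dir='north')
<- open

-> push(x='north')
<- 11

-> move(dir='north')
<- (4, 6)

-> sense(dir='west')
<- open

-> push(x='west')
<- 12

-> move(dir='west')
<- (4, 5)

-> sense(dir='west')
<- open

-> push(x='west')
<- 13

-> move(dir='west')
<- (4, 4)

-> sense(dir='west')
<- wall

-> sense(dir='south')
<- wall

-> sense(dir='north')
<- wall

-> pop()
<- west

-> move(dir='east')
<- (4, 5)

-> sense(dir='north')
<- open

-> push(x='north')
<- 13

-> move(dir='north')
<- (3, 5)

-> sense(dir='east')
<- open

-> push(x='east')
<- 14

-> move(dir='east')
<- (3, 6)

-> sense(dir='north')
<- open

-> push(x='north')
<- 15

-> move(dir='north')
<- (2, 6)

-> sense(dir='west')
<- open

-> push(x='west')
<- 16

-> move(dir='west')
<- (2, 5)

-> sense(dir='west')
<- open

-> push(x='west')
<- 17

-> move(dir='west')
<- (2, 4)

-> sense(dir='west')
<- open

-> push(x='west')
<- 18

-> move(dir='west')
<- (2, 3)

-> sense(dir='west')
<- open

-> push(x='west')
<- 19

-> move(dir='west')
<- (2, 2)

-> sense(dir='west')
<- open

-> push(x='west')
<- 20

-> move(dir='west')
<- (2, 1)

-> sense(dir='west')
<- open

-> push(x='west')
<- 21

-> move(dir='west')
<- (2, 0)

-> sense(dir='south')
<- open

-> push(x='south')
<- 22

-> move(dir='south')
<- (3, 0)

-> sense(dir='east')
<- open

-> push(x='east')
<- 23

-> move(dir='east')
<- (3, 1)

-> sense(dir='east')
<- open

-> push(x='east')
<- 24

-> move(dir='east')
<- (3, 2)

-> sense(dir='east')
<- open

-> push(x='east')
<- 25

-> move(dir='east')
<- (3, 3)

-> pop()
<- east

-> move(dir='west')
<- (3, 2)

-> sense(dir='south')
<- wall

-> pop()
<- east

-> move(dir='west')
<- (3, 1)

-> sense(dir='south')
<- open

-> push(x='south')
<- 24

-> move(dir='south')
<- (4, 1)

-> sense(dir='west')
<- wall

-> sense(dir='south')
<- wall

-> pop()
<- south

-> move(dir='north')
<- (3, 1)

-> pop()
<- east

-> move(dir='west')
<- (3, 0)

-> pop()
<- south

-> move(dir='north')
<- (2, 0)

-> sense(dir='north')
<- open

-> push(x='north')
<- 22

-> move(dir='north')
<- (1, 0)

-> sense(dir='east')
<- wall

-> sense(dir='north')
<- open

-> push(x='north')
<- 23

-> move(dir='north')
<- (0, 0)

-> sense(dir='east')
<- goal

-> move(dir='east')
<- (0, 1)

Answer: (0, 1)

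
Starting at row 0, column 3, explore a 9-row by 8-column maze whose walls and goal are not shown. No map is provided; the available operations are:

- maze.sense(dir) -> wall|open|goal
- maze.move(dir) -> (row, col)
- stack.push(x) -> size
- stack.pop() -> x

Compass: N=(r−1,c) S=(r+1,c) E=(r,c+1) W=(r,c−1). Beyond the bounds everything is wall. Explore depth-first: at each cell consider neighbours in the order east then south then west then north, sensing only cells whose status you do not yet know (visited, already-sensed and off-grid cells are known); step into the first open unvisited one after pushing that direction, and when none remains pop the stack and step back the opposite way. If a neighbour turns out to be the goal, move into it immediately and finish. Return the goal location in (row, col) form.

~$ sense dir=east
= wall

~$ sense dir=south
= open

~$ push x=south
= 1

~$ move dir=south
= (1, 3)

~$ sense dir=east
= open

~$ push x=east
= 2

~$ move dir=east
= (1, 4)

~$ sense dir=east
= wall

~$ sense dir=south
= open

~$ push x=south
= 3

~$ move dir=south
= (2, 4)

~$ sense dir=east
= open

~$ push x=east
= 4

~$ move dir=east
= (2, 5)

~$ sense dir=east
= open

~$ push x=east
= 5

~$ move dir=east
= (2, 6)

~$ sense dir=east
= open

~$ push x=east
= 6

~$ move dir=east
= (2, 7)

~$ sense dir=south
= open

~$ push x=south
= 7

~$ move dir=south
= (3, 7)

~$ sense dir=south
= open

~$ push x=south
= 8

~$ move dir=south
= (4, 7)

~$ sense dir=south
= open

~$ push x=south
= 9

~$ move dir=south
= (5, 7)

~$ sense dir=south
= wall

~$ sense dir=west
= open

~$ push x=west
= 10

~$ move dir=west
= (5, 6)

~$ sense dir=south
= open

~$ push x=south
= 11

~$ move dir=south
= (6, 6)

~$ sense dir=south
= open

~$ push x=south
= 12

~$ move dir=south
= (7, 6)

~$ sense dir=east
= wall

~$ sense dir=south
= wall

~$ sense dir=west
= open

~$ push x=west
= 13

~$ move dir=west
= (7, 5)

~$ sense dir=south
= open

~$ push x=south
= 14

~$ move dir=south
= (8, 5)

~$ sense dir=west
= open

~$ push x=west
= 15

~$ move dir=west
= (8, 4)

~$ sense dir=west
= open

~$ push x=west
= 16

~$ move dir=west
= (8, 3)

~$ sense dir=west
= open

~$ push x=west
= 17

~$ move dir=west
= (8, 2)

~$ sense dir=west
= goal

~$ move dir=west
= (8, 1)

Answer: (8, 1)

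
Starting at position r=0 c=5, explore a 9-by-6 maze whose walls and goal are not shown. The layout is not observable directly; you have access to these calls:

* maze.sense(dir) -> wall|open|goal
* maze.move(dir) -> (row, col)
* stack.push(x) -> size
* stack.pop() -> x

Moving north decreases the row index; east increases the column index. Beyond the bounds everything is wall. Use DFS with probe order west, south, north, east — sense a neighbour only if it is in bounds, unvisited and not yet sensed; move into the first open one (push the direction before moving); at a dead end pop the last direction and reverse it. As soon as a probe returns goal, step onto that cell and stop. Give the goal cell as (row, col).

→ maze.sense(dir: west)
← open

→ stack.push(x: west)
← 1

→ maze.move(dir: west)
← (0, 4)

→ maze.sense(dir: west)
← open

→ stack.push(x: west)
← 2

→ maze.move(dir: west)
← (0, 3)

→ maze.sense(dir: west)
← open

→ stack.push(x: west)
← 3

→ maze.move(dir: west)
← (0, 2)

→ maze.sense(dir: west)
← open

→ stack.push(x: west)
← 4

→ maze.move(dir: west)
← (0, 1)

→ maze.sense(dir: west)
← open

→ stack.push(x: west)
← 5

→ maze.move(dir: west)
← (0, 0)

→ maze.sense(dir: south)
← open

→ stack.push(x: south)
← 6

→ maze.move(dir: south)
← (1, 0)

→ maze.sense(dir: south)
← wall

→ maze.sense(dir: east)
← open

→ stack.push(x: east)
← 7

→ maze.move(dir: east)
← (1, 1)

→ maze.sense(dir: south)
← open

→ stack.push(x: south)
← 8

→ maze.move(dir: south)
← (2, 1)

→ maze.sense(dir: south)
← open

→ stack.push(x: south)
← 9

→ maze.move(dir: south)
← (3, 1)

→ maze.sense(dir: west)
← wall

→ maze.sense(dir: south)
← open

→ stack.push(x: south)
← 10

→ maze.move(dir: south)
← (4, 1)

→ maze.sense(dir: west)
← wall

→ maze.sense(dir: south)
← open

→ stack.push(x: south)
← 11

→ maze.move(dir: south)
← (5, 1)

→ maze.sense(dir: west)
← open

→ stack.push(x: west)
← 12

→ maze.move(dir: west)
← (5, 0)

→ maze.sense(dir: south)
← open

→ stack.push(x: south)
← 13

→ maze.move(dir: south)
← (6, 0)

→ maze.sense(dir: south)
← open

→ stack.push(x: south)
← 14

→ maze.move(dir: south)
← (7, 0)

→ maze.sense(dir: south)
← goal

→ maze.move(dir: south)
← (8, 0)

Answer: (8, 0)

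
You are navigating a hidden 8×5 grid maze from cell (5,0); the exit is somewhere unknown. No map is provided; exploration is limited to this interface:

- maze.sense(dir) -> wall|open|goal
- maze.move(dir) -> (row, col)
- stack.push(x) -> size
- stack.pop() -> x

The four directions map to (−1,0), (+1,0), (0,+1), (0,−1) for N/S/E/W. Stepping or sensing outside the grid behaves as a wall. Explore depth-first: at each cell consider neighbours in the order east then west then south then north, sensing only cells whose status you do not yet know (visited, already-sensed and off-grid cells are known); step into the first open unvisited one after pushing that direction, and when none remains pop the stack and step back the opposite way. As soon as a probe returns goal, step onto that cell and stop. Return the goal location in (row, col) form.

# 1. maze.sense(dir=east) => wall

# 2. maze.sense(dir=south) => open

# 3. stack.push(x=south) => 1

# 4. maze.move(dir=south) => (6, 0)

# 5. maze.sense(dir=east) => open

# 6. stack.push(x=east) => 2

# 7. maze.move(dir=east) => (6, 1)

# 8. maze.sense(dir=east) => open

# 9. stack.push(x=east) => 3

# 10. maze.move(dir=east) => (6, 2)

# 11. maze.sense(dir=east) => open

# 12. stack.push(x=east) => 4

# 13. maze.move(dir=east) => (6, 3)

# 14. maze.sense(dir=east) => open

# 15. stack.push(x=east) => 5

# 16. maze.move(dir=east) => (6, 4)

# 17. maze.sense(dir=south) => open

# 18. stack.push(x=south) => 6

# 19. maze.move(dir=south) => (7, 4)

# 20. maze.sense(dir=west) => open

# 21. stack.push(x=west) => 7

# 22. maze.move(dir=west) => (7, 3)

# 23. maze.sense(dir=west) => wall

# 24. stack.pop() => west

# 25. maze.move(dir=east) => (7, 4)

# 26. stack.pop() => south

# 27. maze.move(dir=north) => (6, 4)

# 28. maze.sense(dir=north) => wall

# 29. stack.pop() => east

# 30. maze.move(dir=west) => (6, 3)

# 31. maze.sense(dir=north) => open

# 32. stack.push(x=north) => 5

# 33. maze.move(dir=north) => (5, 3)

# 34. maze.sense(dir=west) => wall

# 35. maze.sense(dir=north) => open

# 36. stack.push(x=north) => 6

# 37. maze.move(dir=north) => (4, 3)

# 38. maze.sense(dir=east) => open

# 39. stack.push(x=east) => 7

# 40. maze.move(dir=east) => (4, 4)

# 41. maze.sense(dir=north) => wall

# 42. stack.pop() => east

# 43. maze.move(dir=west) => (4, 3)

# 44. maze.sense(dir=west) => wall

# 45. maze.sense(dir=north) => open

# 46. stack.push(x=north) => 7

# 47. maze.move(dir=north) => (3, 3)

# 48. maze.sense(dir=west) => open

# 49. stack.push(x=west) => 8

# 50. maze.move(dir=west) => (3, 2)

# 51. maze.sense(dir=west) => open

# 52. stack.push(x=west) => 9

# 53. maze.move(dir=west) => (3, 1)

# 54. maze.sense(dir=west) => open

# 55. stack.push(x=west) => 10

# 56. maze.move(dir=west) => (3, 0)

# 57. maze.sense(dir=south) => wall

# 58. maze.sense(dir=north) => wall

# 59. stack.pop() => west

# 60. maze.move(dir=east) => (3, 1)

# 61. maze.sense(dir=south) => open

# 62. stack.push(x=south) => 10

# 63. maze.move(dir=south) => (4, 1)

# 64. stack.pop() => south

# 65. maze.move(dir=north) => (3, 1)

# 66. maze.sense(dir=north) => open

# 67. stack.push(x=north) => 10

# 68. maze.move(dir=north) => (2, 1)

# 69. maze.sense(dir=east) => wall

# 70. maze.sense(dir=north) => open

# 71. stack.push(x=north) => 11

# 72. maze.move(dir=north) => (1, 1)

# 73. maze.sense(dir=east) => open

# 74. stack.push(x=east) => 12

# 75. maze.move(dir=east) => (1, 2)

# 76. maze.sense(dir=east) => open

# 77. stack.push(x=east) => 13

# 78. maze.move(dir=east) => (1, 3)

# 79. maze.sense(dir=east) => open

# 80. stack.push(x=east) => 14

# 81. maze.move(dir=east) => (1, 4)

# 82. maze.sense(dir=south) => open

# 83. stack.push(x=south) => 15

# 84. maze.move(dir=south) => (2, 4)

# 85. maze.sense(dir=west) => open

# 86. stack.push(x=west) => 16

# 87. maze.move(dir=west) => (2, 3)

# 88. stack.pop() => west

# 89. maze.move(dir=east) => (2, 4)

# 90. stack.pop() => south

# 91. maze.move(dir=north) => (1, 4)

# 92. maze.sense(dir=north) => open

# 93. stack.push(x=north) => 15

# 94. maze.move(dir=north) => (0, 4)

# 95. maze.sense(dir=west) => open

# 96. stack.push(x=west) => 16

# 97. maze.move(dir=west) => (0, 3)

# 98. maze.sense(dir=west) => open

# 99. stack.push(x=west) => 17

# 100. maze.move(dir=west) => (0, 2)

# 101. maze.sense(dir=west) => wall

# 102. stack.pop() => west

# 103. maze.move(dir=east) => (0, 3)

# 104. stack.pop() => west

# 105. maze.move(dir=east) => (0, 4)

# 106. stack.pop() => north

# 107. maze.move(dir=south) => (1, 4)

# 108. stack.pop() => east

# 109. maze.move(dir=west) => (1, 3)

# 110. stack.pop() => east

# 111. maze.move(dir=west) => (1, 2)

# 112. stack.pop() => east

# 113. maze.move(dir=west) => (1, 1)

# 114. maze.sense(dir=west) => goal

# 115. maze.move(dir=west) => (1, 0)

Answer: (1, 0)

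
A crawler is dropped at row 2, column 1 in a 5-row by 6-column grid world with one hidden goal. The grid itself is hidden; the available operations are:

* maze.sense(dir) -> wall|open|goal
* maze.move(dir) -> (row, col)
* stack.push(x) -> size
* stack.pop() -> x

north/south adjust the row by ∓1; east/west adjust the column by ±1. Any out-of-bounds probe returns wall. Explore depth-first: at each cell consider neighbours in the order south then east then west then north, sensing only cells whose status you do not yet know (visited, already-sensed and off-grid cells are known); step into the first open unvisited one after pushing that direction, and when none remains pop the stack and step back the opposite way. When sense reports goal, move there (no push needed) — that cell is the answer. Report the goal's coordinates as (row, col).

> sense south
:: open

> push south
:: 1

> move south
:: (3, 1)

> sense south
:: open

> push south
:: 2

> move south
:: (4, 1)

> sense east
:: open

> push east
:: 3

> move east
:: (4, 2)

> sense east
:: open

> push east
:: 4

> move east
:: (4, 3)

> sense east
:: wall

> sense north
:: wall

> pop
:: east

> move west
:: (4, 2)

> sense north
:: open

> push north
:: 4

> move north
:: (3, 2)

> sense north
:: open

> push north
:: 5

> move north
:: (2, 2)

> sense east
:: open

> push east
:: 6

> move east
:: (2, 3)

> sense east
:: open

> push east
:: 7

> move east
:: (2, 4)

> sense south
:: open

> push south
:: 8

> move south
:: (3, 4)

> sense east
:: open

> push east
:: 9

> move east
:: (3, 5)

> sense south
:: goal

> move south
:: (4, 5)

Answer: (4, 5)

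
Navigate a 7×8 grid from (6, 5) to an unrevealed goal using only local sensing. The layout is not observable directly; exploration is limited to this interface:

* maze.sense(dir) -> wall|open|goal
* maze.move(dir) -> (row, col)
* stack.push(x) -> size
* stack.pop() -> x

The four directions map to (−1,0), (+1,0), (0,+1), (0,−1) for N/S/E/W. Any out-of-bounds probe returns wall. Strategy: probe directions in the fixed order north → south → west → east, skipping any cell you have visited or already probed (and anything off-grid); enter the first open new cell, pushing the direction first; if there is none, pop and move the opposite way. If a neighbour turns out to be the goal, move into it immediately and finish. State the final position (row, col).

-- maze.sense(dir: north) -> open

-- stack.push(x: north) -> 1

-- maze.move(dir: north) -> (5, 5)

-- maze.sense(dir: north) -> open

-- stack.push(x: north) -> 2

-- maze.move(dir: north) -> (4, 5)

-- maze.sense(dir: north) -> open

-- stack.push(x: north) -> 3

-- maze.move(dir: north) -> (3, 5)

-- maze.sense(dir: north) -> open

-- stack.push(x: north) -> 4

-- maze.move(dir: north) -> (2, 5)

-- maze.sense(dir: north) -> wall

-- maze.sense(dir: west) -> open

-- stack.push(x: west) -> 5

-- maze.move(dir: west) -> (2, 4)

-- maze.sense(dir: north) -> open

-- stack.push(x: north) -> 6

-- maze.move(dir: north) -> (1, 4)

-- maze.sense(dir: north) -> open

-- stack.push(x: north) -> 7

-- maze.move(dir: north) -> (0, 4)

-- maze.sense(dir: west) -> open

-- stack.push(x: west) -> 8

-- maze.move(dir: west) -> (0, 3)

-- maze.sense(dir: south) -> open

-- stack.push(x: south) -> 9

-- maze.move(dir: south) -> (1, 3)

-- maze.sense(dir: south) -> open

-- stack.push(x: south) -> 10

-- maze.move(dir: south) -> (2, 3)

-- maze.sense(dir: south) -> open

-- stack.push(x: south) -> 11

-- maze.move(dir: south) -> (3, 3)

-- maze.sense(dir: south) -> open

-- stack.push(x: south) -> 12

-- maze.move(dir: south) -> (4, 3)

-- maze.sense(dir: south) -> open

-- stack.push(x: south) -> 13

-- maze.move(dir: south) -> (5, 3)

-- maze.sense(dir: south) -> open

-- stack.push(x: south) -> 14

-- maze.move(dir: south) -> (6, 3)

-- maze.sense(dir: west) -> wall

-- maze.sense(dir: east) -> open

-- stack.push(x: east) -> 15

-- maze.move(dir: east) -> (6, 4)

-- maze.sense(dir: north) -> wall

-- stack.pop() -> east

-- maze.move(dir: west) -> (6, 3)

-- stack.pop() -> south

-- maze.move(dir: north) -> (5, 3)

-- maze.sense(dir: west) -> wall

-- stack.pop() -> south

-- maze.move(dir: north) -> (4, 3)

-- maze.sense(dir: west) -> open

-- stack.push(x: west) -> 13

-- maze.move(dir: west) -> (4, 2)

-- maze.sense(dir: north) -> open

-- stack.push(x: north) -> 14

-- maze.move(dir: north) -> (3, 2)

-- maze.sense(dir: north) -> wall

-- maze.sense(dir: west) -> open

-- stack.push(x: west) -> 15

-- maze.move(dir: west) -> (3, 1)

-- maze.sense(dir: north) -> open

-- stack.push(x: north) -> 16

-- maze.move(dir: north) -> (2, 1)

-- maze.sense(dir: north) -> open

-- stack.push(x: north) -> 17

-- maze.move(dir: north) -> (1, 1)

-- maze.sense(dir: north) -> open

-- stack.push(x: north) -> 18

-- maze.move(dir: north) -> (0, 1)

-- maze.sense(dir: west) -> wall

-- maze.sense(dir: east) -> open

-- stack.push(x: east) -> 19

-- maze.move(dir: east) -> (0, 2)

-- maze.sense(dir: south) -> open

-- stack.push(x: south) -> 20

-- maze.move(dir: south) -> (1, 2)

-- stack.pop() -> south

-- maze.move(dir: north) -> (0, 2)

-- stack.pop() -> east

-- maze.move(dir: west) -> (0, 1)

-- stack.pop() -> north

-- maze.move(dir: south) -> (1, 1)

-- maze.sense(dir: west) -> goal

-- maze.move(dir: west) -> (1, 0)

Answer: (1, 0)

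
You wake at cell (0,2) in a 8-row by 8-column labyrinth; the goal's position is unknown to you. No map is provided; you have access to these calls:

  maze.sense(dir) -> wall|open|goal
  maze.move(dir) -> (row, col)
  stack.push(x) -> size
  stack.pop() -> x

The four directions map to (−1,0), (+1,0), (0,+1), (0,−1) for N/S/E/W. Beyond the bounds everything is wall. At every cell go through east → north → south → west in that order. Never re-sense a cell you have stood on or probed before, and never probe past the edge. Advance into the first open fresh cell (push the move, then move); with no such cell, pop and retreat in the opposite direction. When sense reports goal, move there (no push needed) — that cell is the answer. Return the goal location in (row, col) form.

→ sense(dir=east)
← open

→ push(x=east)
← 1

→ move(dir=east)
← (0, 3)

→ sense(dir=east)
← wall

→ sense(dir=south)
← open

→ push(x=south)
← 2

→ move(dir=south)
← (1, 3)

→ sense(dir=east)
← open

→ push(x=east)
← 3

→ move(dir=east)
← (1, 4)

→ sense(dir=east)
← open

→ push(x=east)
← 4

→ move(dir=east)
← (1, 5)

→ sense(dir=east)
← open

→ push(x=east)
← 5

→ move(dir=east)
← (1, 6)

→ sense(dir=east)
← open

→ push(x=east)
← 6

→ move(dir=east)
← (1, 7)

→ sense(dir=north)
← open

→ push(x=north)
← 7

→ move(dir=north)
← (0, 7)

→ sense(dir=west)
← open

→ push(x=west)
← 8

→ move(dir=west)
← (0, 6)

→ sense(dir=west)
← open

→ push(x=west)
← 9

→ move(dir=west)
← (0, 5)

→ pop()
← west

→ move(dir=east)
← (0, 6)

→ pop()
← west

→ move(dir=east)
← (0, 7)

→ pop()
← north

→ move(dir=south)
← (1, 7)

→ sense(dir=south)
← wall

→ pop()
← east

→ move(dir=west)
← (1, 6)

→ sense(dir=south)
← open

→ push(x=south)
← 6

→ move(dir=south)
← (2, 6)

→ sense(dir=south)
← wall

→ sense(dir=west)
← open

→ push(x=west)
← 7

→ move(dir=west)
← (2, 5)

→ sense(dir=south)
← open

→ push(x=south)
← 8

→ move(dir=south)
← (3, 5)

→ sense(dir=south)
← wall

→ sense(dir=west)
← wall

→ pop()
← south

→ move(dir=north)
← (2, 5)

→ sense(dir=west)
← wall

→ pop()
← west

→ move(dir=east)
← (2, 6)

→ pop()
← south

→ move(dir=north)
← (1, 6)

→ pop()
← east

→ move(dir=west)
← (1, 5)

→ pop()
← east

→ move(dir=west)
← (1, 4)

→ pop()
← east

→ move(dir=west)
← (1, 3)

→ sense(dir=south)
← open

→ push(x=south)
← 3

→ move(dir=south)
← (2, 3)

→ sense(dir=south)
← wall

→ sense(dir=west)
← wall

→ pop()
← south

→ move(dir=north)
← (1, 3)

→ sense(dir=west)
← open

→ push(x=west)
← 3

→ move(dir=west)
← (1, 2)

→ sense(dir=west)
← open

→ push(x=west)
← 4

→ move(dir=west)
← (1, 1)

→ sense(dir=north)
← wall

→ sense(dir=south)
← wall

→ sense(dir=west)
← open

→ push(x=west)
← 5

→ move(dir=west)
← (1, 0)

→ sense(dir=north)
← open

→ push(x=north)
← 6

→ move(dir=north)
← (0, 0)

→ pop()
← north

→ move(dir=south)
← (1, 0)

→ sense(dir=south)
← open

→ push(x=south)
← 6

→ move(dir=south)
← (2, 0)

→ sense(dir=south)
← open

→ push(x=south)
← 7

→ move(dir=south)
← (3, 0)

→ sense(dir=east)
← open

→ push(x=east)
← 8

→ move(dir=east)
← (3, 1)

→ sense(dir=east)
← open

→ push(x=east)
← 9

→ move(dir=east)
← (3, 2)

→ sense(dir=south)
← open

→ push(x=south)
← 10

→ move(dir=south)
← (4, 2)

→ sense(dir=east)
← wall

→ sense(dir=south)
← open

→ push(x=south)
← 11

→ move(dir=south)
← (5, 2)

→ sense(dir=east)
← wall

→ sense(dir=south)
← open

→ push(x=south)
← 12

→ move(dir=south)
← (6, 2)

→ sense(dir=east)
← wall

→ sense(dir=south)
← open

→ push(x=south)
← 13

→ move(dir=south)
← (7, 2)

→ sense(dir=east)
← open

→ push(x=east)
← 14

→ move(dir=east)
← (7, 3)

→ sense(dir=east)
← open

→ push(x=east)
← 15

→ move(dir=east)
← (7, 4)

→ sense(dir=east)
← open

→ push(x=east)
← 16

→ move(dir=east)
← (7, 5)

→ sense(dir=east)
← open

→ push(x=east)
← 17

→ move(dir=east)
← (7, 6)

→ sense(dir=east)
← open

→ push(x=east)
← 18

→ move(dir=east)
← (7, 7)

→ sense(dir=north)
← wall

→ pop()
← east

→ move(dir=west)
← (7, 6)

→ sense(dir=north)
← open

→ push(x=north)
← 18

→ move(dir=north)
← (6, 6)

→ sense(dir=north)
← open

→ push(x=north)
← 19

→ move(dir=north)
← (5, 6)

→ sense(dir=east)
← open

→ push(x=east)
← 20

→ move(dir=east)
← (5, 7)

→ sense(dir=north)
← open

→ push(x=north)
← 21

→ move(dir=north)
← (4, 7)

→ sense(dir=north)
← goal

→ move(dir=north)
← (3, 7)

Answer: (3, 7)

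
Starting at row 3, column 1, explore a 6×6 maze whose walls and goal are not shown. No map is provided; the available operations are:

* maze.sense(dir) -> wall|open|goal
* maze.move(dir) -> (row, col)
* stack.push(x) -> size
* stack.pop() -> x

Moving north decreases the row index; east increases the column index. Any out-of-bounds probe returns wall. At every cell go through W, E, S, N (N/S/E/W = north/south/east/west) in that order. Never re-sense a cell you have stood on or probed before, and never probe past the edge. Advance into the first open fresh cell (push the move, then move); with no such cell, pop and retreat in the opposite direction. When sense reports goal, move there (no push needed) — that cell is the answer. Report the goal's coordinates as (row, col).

Step: maze.sense[west]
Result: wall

Step: maze.sense[east]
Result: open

Step: stack.push[east]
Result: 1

Step: maze.move[east]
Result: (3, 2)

Step: maze.sense[east]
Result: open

Step: stack.push[east]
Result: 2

Step: maze.move[east]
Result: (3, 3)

Step: maze.sense[east]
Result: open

Step: stack.push[east]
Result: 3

Step: maze.move[east]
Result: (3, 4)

Step: maze.sense[east]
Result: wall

Step: maze.sense[south]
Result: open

Step: stack.push[south]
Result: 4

Step: maze.move[south]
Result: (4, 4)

Step: maze.sense[west]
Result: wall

Step: maze.sense[east]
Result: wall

Step: maze.sense[south]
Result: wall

Step: stack.pop[]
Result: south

Step: maze.move[north]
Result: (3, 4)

Step: maze.sense[north]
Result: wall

Step: stack.pop[]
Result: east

Step: maze.move[west]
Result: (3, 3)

Step: maze.sense[north]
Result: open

Step: stack.push[north]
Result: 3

Step: maze.move[north]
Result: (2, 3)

Step: maze.sense[west]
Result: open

Step: stack.push[west]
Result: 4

Step: maze.move[west]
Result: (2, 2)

Step: maze.sense[west]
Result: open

Step: stack.push[west]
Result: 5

Step: maze.move[west]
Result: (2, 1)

Step: maze.sense[west]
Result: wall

Step: maze.sense[north]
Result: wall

Step: stack.pop[]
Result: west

Step: maze.move[east]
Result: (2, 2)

Step: maze.sense[north]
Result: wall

Step: stack.pop[]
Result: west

Step: maze.move[east]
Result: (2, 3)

Step: maze.sense[north]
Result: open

Step: stack.push[north]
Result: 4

Step: maze.move[north]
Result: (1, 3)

Step: maze.sense[east]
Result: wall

Step: maze.sense[north]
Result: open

Step: stack.push[north]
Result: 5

Step: maze.move[north]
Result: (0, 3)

Step: maze.sense[west]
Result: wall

Step: maze.sense[east]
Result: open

Step: stack.push[east]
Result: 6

Step: maze.move[east]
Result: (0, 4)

Step: maze.sense[east]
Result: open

Step: stack.push[east]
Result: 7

Step: maze.move[east]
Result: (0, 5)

Step: maze.sense[south]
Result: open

Step: stack.push[south]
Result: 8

Step: maze.move[south]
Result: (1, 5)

Step: maze.sense[south]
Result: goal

Step: maze.move[south]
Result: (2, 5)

Answer: (2, 5)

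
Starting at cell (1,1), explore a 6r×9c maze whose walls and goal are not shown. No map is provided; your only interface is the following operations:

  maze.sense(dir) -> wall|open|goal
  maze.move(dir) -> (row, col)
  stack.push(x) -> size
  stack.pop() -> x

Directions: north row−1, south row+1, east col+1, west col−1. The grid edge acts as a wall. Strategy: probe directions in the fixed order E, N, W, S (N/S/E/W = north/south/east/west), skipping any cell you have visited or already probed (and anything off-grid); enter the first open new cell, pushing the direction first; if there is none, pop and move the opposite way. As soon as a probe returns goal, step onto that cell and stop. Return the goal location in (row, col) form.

> maze.sense east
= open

> stack.push east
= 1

> maze.move east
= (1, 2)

> maze.sense east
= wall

> maze.sense north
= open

> stack.push north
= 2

> maze.move north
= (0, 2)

> maze.sense east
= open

> stack.push east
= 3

> maze.move east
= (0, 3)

> maze.sense east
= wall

> stack.pop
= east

> maze.move west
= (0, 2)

> maze.sense west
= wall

> stack.pop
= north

> maze.move south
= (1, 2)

> maze.sense south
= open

> stack.push south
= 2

> maze.move south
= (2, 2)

> maze.sense east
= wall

> maze.sense west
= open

> stack.push west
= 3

> maze.move west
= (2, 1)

> maze.sense west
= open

> stack.push west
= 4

> maze.move west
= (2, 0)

> maze.sense north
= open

> stack.push north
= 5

> maze.move north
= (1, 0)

> maze.sense north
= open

> stack.push north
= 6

> maze.move north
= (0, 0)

> stack.pop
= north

> maze.move south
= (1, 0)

> stack.pop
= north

> maze.move south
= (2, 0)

> maze.sense south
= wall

> stack.pop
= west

> maze.move east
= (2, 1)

> maze.sense south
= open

> stack.push south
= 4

> maze.move south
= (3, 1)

> maze.sense east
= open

> stack.push east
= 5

> maze.move east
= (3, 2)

> maze.sense east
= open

> stack.push east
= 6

> maze.move east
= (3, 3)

> maze.sense east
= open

> stack.push east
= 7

> maze.move east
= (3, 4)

> maze.sense east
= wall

> maze.sense north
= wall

> maze.sense south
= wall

> stack.pop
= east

> maze.move west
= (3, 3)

> maze.sense south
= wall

> stack.pop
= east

> maze.move west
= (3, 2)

> maze.sense south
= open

> stack.push south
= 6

> maze.move south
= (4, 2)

> maze.sense west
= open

> stack.push west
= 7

> maze.move west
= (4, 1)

> maze.sense west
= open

> stack.push west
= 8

> maze.move west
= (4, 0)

> maze.sense south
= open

> stack.push south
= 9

> maze.move south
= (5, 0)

> maze.sense east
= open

> stack.push east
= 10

> maze.move east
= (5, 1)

> maze.sense east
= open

> stack.push east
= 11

> maze.move east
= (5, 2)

> maze.sense east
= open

> stack.push east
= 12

> maze.move east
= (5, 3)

> maze.sense east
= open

> stack.push east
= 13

> maze.move east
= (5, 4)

> maze.sense east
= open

> stack.push east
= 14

> maze.move east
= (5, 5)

> maze.sense east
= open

> stack.push east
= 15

> maze.move east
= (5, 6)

> maze.sense east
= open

> stack.push east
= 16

> maze.move east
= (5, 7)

> maze.sense east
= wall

> maze.sense north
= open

> stack.push north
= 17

> maze.move north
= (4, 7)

> maze.sense east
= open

> stack.push east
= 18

> maze.move east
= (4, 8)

> maze.sense north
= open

> stack.push north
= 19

> maze.move north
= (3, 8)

> maze.sense north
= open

> stack.push north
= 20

> maze.move north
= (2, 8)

> maze.sense north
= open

> stack.push north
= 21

> maze.move north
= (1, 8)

> maze.sense north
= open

> stack.push north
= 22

> maze.move north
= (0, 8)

> maze.sense west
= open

> stack.push west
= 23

> maze.move west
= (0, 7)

> maze.sense west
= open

> stack.push west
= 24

> maze.move west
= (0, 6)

> maze.sense west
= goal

> maze.move west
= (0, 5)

Answer: (0, 5)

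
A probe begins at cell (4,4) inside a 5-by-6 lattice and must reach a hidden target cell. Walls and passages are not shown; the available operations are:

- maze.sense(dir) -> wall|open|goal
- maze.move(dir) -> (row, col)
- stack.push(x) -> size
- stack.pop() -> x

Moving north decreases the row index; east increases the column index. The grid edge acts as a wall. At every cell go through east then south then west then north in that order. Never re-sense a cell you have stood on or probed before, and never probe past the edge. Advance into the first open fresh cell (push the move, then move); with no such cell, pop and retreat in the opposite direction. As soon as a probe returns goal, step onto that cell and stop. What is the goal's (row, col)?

~$ maze.sense dir→east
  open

~$ stack.push x→east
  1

~$ maze.move dir→east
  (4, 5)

~$ maze.sense dir→north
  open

~$ stack.push x→north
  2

~$ maze.move dir→north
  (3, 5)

~$ maze.sense dir→west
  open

~$ stack.push x→west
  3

~$ maze.move dir→west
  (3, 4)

~$ maze.sense dir→west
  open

~$ stack.push x→west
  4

~$ maze.move dir→west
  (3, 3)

~$ maze.sense dir→south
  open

~$ stack.push x→south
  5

~$ maze.move dir→south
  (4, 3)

~$ maze.sense dir→west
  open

~$ stack.push x→west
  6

~$ maze.move dir→west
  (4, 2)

~$ maze.sense dir→west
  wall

~$ maze.sense dir→north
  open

~$ stack.push x→north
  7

~$ maze.move dir→north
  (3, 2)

~$ maze.sense dir→west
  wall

~$ maze.sense dir→north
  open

~$ stack.push x→north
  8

~$ maze.move dir→north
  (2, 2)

~$ maze.sense dir→east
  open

~$ stack.push x→east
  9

~$ maze.move dir→east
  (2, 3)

~$ maze.sense dir→east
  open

~$ stack.push x→east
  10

~$ maze.move dir→east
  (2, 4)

~$ maze.sense dir→east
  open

~$ stack.push x→east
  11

~$ maze.move dir→east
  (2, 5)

~$ maze.sense dir→north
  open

~$ stack.push x→north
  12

~$ maze.move dir→north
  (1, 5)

~$ maze.sense dir→west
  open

~$ stack.push x→west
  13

~$ maze.move dir→west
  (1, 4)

~$ maze.sense dir→west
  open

~$ stack.push x→west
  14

~$ maze.move dir→west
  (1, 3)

~$ maze.sense dir→west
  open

~$ stack.push x→west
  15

~$ maze.move dir→west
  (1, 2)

~$ maze.sense dir→west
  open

~$ stack.push x→west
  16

~$ maze.move dir→west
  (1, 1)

~$ maze.sense dir→south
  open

~$ stack.push x→south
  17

~$ maze.move dir→south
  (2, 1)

~$ maze.sense dir→west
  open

~$ stack.push x→west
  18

~$ maze.move dir→west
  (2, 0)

~$ maze.sense dir→south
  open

~$ stack.push x→south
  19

~$ maze.move dir→south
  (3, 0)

~$ maze.sense dir→south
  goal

~$ maze.move dir→south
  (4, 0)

Answer: (4, 0)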